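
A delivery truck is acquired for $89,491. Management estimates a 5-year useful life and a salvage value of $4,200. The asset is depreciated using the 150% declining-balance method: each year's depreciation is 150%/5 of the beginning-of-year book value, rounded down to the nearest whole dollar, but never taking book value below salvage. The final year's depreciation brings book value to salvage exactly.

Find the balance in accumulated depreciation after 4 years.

Depreciable base = $89,491 − $4,200 = $85,291.
Year 1: ⌊$89,491 × 150%/5⌋ = $26,847. Book value $62,644.
Year 2: ⌊$62,644 × 150%/5⌋ = $18,793. Book value $43,851.
Year 3: ⌊$43,851 × 150%/5⌋ = $13,155. Book value $30,696.
Year 4: ⌊$30,696 × 150%/5⌋ = $9,208. Book value $21,488.
Accumulated through year 4 = $89,491 − $21,488 = $68,003.

$68,003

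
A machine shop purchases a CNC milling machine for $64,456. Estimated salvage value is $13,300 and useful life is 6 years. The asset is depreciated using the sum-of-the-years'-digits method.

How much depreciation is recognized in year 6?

Depreciable base = $64,456 − $13,300 = $51,156.
Sum of the years' digits = 6+5+4+3+2+1 = 21.
Year 1: $51,156 × 6/21 = $14,616. Book value $49,840.
Year 2: $51,156 × 5/21 = $12,180. Book value $37,660.
Year 3: $51,156 × 4/21 = $9,744. Book value $27,916.
Year 4: $51,156 × 3/21 = $7,308. Book value $20,608.
Year 5: $51,156 × 2/21 = $4,872. Book value $15,736.
Year 6: $51,156 × 1/21 = $2,436. Book value $13,300.

$2,436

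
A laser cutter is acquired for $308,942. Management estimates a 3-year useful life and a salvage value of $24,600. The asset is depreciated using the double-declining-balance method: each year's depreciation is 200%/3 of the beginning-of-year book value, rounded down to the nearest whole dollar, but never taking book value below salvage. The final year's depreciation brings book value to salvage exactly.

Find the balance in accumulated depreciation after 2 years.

$274,615

Depreciable base = $308,942 − $24,600 = $284,342.
Year 1: ⌊$308,942 × 200%/3⌋ = $205,961. Book value $102,981.
Year 2: ⌊$102,981 × 200%/3⌋ = $68,654. Book value $34,327.
Accumulated through year 2 = $308,942 − $34,327 = $274,615.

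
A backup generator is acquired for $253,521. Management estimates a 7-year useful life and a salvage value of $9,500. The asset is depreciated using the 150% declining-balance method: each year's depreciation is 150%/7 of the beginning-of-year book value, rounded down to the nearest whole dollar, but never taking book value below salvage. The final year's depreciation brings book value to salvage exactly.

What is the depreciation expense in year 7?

Depreciable base = $253,521 − $9,500 = $244,021.
Year 1: ⌊$253,521 × 150%/7⌋ = $54,325. Book value $199,196.
Year 2: ⌊$199,196 × 150%/7⌋ = $42,684. Book value $156,512.
Year 3: ⌊$156,512 × 150%/7⌋ = $33,538. Book value $122,974.
Year 4: ⌊$122,974 × 150%/7⌋ = $26,351. Book value $96,623.
Year 5: ⌊$96,623 × 150%/7⌋ = $20,704. Book value $75,919.
Year 6: ⌊$75,919 × 150%/7⌋ = $16,268. Book value $59,651.
Year 7 (final): $59,651 − $9,500 = $50,151. Book value $9,500.

$50,151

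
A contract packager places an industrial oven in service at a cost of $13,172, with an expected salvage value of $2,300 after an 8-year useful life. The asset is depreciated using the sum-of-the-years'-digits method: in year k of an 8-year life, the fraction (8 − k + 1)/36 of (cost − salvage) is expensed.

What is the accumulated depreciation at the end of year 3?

Depreciable base = $13,172 − $2,300 = $10,872.
Sum of the years' digits = 8+7+6+5+4+3+2+1 = 36.
Year 1: $10,872 × 8/36 = $2,416. Book value $10,756.
Year 2: $10,872 × 7/36 = $2,114. Book value $8,642.
Year 3: $10,872 × 6/36 = $1,812. Book value $6,830.
Accumulated through year 3 = $13,172 − $6,830 = $6,342.

$6,342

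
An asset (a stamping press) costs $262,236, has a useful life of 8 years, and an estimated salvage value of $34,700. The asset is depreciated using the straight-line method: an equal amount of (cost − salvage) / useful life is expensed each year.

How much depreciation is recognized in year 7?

Depreciable base = $262,236 − $34,700 = $227,536.
Annual expense = $227,536 / 8 = $28,442.

$28,442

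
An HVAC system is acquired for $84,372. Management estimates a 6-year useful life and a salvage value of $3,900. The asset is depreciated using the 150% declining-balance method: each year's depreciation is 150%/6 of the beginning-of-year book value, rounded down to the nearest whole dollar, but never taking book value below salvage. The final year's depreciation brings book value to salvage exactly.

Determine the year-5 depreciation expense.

Depreciable base = $84,372 − $3,900 = $80,472.
Year 1: ⌊$84,372 × 150%/6⌋ = $21,093. Book value $63,279.
Year 2: ⌊$63,279 × 150%/6⌋ = $15,819. Book value $47,460.
Year 3: ⌊$47,460 × 150%/6⌋ = $11,865. Book value $35,595.
Year 4: ⌊$35,595 × 150%/6⌋ = $8,898. Book value $26,697.
Year 5: ⌊$26,697 × 150%/6⌋ = $6,674. Book value $20,023.

$6,674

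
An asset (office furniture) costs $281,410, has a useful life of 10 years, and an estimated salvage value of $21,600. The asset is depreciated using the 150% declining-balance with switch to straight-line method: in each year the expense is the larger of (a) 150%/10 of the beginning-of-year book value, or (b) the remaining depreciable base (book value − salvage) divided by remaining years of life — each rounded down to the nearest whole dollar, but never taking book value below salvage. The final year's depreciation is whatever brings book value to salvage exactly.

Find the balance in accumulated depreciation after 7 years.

$197,851

Depreciable base = $281,410 − $21,600 = $259,810.
Year 1: DB = ⌊$281,410 × 150%/10⌋ = $42,211; SL = ⌊$259,810/10⌋ = $25,981 → take DB $42,211. Book value $239,199.
Year 2: DB = ⌊$239,199 × 150%/10⌋ = $35,879; SL = ⌊$217,599/9⌋ = $24,177 → take DB $35,879. Book value $203,320.
Year 3: DB = ⌊$203,320 × 150%/10⌋ = $30,498; SL = ⌊$181,720/8⌋ = $22,715 → take DB $30,498. Book value $172,822.
Year 4: DB = ⌊$172,822 × 150%/10⌋ = $25,923; SL = ⌊$151,222/7⌋ = $21,603 → take DB $25,923. Book value $146,899.
Year 5: DB = ⌊$146,899 × 150%/10⌋ = $22,034; SL = ⌊$125,299/6⌋ = $20,883 → take DB $22,034. Book value $124,865.
Year 6: DB = ⌊$124,865 × 150%/10⌋ = $18,729; SL = ⌊$103,265/5⌋ = $20,653 → take SL $20,653. Book value $104,212.
Year 7: DB = ⌊$104,212 × 150%/10⌋ = $15,631; SL = ⌊$82,612/4⌋ = $20,653 → take SL $20,653. Book value $83,559.
Accumulated through year 7 = $281,410 − $83,559 = $197,851.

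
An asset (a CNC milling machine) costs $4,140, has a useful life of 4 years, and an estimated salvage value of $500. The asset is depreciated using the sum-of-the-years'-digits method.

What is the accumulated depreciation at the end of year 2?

$2,548

Depreciable base = $4,140 − $500 = $3,640.
Sum of the years' digits = 4+3+2+1 = 10.
Year 1: $3,640 × 4/10 = $1,456. Book value $2,684.
Year 2: $3,640 × 3/10 = $1,092. Book value $1,592.
Accumulated through year 2 = $4,140 − $1,592 = $2,548.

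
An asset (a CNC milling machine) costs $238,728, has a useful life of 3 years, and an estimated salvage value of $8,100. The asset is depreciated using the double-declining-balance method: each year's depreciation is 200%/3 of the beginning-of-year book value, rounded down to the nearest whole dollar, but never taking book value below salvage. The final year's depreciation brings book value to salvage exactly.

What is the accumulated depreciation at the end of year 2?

Depreciable base = $238,728 − $8,100 = $230,628.
Year 1: ⌊$238,728 × 200%/3⌋ = $159,152. Book value $79,576.
Year 2: ⌊$79,576 × 200%/3⌋ = $53,050. Book value $26,526.
Accumulated through year 2 = $238,728 − $26,526 = $212,202.

$212,202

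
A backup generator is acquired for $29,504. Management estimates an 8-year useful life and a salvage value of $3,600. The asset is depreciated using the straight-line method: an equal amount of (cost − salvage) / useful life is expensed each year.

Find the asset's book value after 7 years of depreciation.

$6,838

Depreciable base = $29,504 − $3,600 = $25,904.
Annual expense = $25,904 / 8 = $3,238.
End of year 1: book value $26,266.
End of year 2: book value $23,028.
End of year 3: book value $19,790.
End of year 4: book value $16,552.
End of year 5: book value $13,314.
End of year 6: book value $10,076.
End of year 7: book value $6,838.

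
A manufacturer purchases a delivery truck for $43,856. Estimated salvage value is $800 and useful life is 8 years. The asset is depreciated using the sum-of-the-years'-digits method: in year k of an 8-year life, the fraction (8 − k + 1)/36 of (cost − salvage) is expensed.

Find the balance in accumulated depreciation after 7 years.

$41,860

Depreciable base = $43,856 − $800 = $43,056.
Sum of the years' digits = 8+7+6+5+4+3+2+1 = 36.
Year 1: $43,056 × 8/36 = $9,568. Book value $34,288.
Year 2: $43,056 × 7/36 = $8,372. Book value $25,916.
Year 3: $43,056 × 6/36 = $7,176. Book value $18,740.
Year 4: $43,056 × 5/36 = $5,980. Book value $12,760.
Year 5: $43,056 × 4/36 = $4,784. Book value $7,976.
Year 6: $43,056 × 3/36 = $3,588. Book value $4,388.
Year 7: $43,056 × 2/36 = $2,392. Book value $1,996.
Accumulated through year 7 = $43,856 − $1,996 = $41,860.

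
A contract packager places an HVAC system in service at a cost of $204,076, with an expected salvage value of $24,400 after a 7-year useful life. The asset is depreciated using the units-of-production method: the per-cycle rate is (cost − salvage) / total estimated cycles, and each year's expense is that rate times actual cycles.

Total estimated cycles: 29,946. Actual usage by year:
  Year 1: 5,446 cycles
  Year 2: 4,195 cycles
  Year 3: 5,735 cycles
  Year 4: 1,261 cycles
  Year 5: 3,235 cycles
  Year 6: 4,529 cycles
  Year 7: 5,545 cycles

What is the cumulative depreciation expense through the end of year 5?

Depreciable base = $204,076 − $24,400 = $179,676.
Rate = $179,676 / 29,946 cycles = $6 per cycle.
Year 1: 5,446 × $6 = $32,676. Book value $171,400.
Year 2: 4,195 × $6 = $25,170. Book value $146,230.
Year 3: 5,735 × $6 = $34,410. Book value $111,820.
Year 4: 1,261 × $6 = $7,566. Book value $104,254.
Year 5: 3,235 × $6 = $19,410. Book value $84,844.
Accumulated through year 5 = $204,076 − $84,844 = $119,232.

$119,232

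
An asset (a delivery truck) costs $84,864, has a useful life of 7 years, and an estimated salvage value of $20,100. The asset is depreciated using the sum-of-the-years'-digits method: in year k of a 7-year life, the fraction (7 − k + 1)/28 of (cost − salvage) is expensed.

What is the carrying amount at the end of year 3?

Depreciable base = $84,864 − $20,100 = $64,764.
Sum of the years' digits = 7+6+5+4+3+2+1 = 28.
Year 1: $64,764 × 7/28 = $16,191. Book value $68,673.
Year 2: $64,764 × 6/28 = $13,878. Book value $54,795.
Year 3: $64,764 × 5/28 = $11,565. Book value $43,230.

$43,230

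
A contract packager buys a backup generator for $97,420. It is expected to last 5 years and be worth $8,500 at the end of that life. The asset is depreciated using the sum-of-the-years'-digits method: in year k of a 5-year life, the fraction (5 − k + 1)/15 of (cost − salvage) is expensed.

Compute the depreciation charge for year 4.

$11,856

Depreciable base = $97,420 − $8,500 = $88,920.
Sum of the years' digits = 5+4+3+2+1 = 15.
Year 1: $88,920 × 5/15 = $29,640. Book value $67,780.
Year 2: $88,920 × 4/15 = $23,712. Book value $44,068.
Year 3: $88,920 × 3/15 = $17,784. Book value $26,284.
Year 4: $88,920 × 2/15 = $11,856. Book value $14,428.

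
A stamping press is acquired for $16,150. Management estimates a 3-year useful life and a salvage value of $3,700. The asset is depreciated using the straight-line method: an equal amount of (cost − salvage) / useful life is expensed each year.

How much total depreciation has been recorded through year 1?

Depreciable base = $16,150 − $3,700 = $12,450.
Annual expense = $12,450 / 3 = $4,150.
End of year 1: book value $12,000.
Accumulated through year 1 = $16,150 − $12,000 = $4,150.

$4,150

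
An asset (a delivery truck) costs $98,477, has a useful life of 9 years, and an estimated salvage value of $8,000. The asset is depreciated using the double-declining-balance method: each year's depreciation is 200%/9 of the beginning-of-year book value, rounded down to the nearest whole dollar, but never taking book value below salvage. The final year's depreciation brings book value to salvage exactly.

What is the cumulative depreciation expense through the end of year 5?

$70,445

Depreciable base = $98,477 − $8,000 = $90,477.
Year 1: ⌊$98,477 × 200%/9⌋ = $21,883. Book value $76,594.
Year 2: ⌊$76,594 × 200%/9⌋ = $17,020. Book value $59,574.
Year 3: ⌊$59,574 × 200%/9⌋ = $13,238. Book value $46,336.
Year 4: ⌊$46,336 × 200%/9⌋ = $10,296. Book value $36,040.
Year 5: ⌊$36,040 × 200%/9⌋ = $8,008. Book value $28,032.
Accumulated through year 5 = $98,477 − $28,032 = $70,445.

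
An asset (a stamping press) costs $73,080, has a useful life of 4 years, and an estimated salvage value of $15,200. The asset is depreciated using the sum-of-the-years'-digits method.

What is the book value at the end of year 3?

$20,988

Depreciable base = $73,080 − $15,200 = $57,880.
Sum of the years' digits = 4+3+2+1 = 10.
Year 1: $57,880 × 4/10 = $23,152. Book value $49,928.
Year 2: $57,880 × 3/10 = $17,364. Book value $32,564.
Year 3: $57,880 × 2/10 = $11,576. Book value $20,988.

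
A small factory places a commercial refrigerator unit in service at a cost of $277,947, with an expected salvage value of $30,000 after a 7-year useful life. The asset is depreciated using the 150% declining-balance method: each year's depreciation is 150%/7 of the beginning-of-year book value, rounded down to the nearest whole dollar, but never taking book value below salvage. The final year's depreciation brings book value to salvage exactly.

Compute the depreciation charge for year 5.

Depreciable base = $277,947 − $30,000 = $247,947.
Year 1: ⌊$277,947 × 150%/7⌋ = $59,560. Book value $218,387.
Year 2: ⌊$218,387 × 150%/7⌋ = $46,797. Book value $171,590.
Year 3: ⌊$171,590 × 150%/7⌋ = $36,769. Book value $134,821.
Year 4: ⌊$134,821 × 150%/7⌋ = $28,890. Book value $105,931.
Year 5: ⌊$105,931 × 150%/7⌋ = $22,699. Book value $83,232.

$22,699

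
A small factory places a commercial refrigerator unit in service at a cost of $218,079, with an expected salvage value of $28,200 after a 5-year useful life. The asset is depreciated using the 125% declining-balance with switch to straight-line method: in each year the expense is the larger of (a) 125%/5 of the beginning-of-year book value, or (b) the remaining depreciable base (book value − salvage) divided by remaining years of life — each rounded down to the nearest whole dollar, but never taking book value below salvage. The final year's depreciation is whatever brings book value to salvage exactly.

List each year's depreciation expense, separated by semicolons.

$54,519; $40,890; $31,490; $31,490; $31,490

Depreciable base = $218,079 − $28,200 = $189,879.
Year 1: DB = ⌊$218,079 × 125%/5⌋ = $54,519; SL = ⌊$189,879/5⌋ = $37,975 → take DB $54,519. Book value $163,560.
Year 2: DB = ⌊$163,560 × 125%/5⌋ = $40,890; SL = ⌊$135,360/4⌋ = $33,840 → take DB $40,890. Book value $122,670.
Year 3: DB = ⌊$122,670 × 125%/5⌋ = $30,667; SL = ⌊$94,470/3⌋ = $31,490 → take SL $31,490. Book value $91,180.
Year 4: DB = ⌊$91,180 × 125%/5⌋ = $22,795; SL = ⌊$62,980/2⌋ = $31,490 → take SL $31,490. Book value $59,690.
Year 5 (final): $59,690 − $28,200 = $31,490. Book value $28,200.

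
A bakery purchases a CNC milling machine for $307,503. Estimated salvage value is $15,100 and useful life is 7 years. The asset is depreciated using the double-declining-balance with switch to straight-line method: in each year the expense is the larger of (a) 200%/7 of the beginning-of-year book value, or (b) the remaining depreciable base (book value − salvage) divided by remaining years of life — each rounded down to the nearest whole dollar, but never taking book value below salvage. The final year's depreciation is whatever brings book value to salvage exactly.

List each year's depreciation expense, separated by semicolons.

$87,858; $62,755; $44,825; $32,018; $22,870; $21,038; $21,039

Depreciable base = $307,503 − $15,100 = $292,403.
Year 1: DB = ⌊$307,503 × 200%/7⌋ = $87,858; SL = ⌊$292,403/7⌋ = $41,771 → take DB $87,858. Book value $219,645.
Year 2: DB = ⌊$219,645 × 200%/7⌋ = $62,755; SL = ⌊$204,545/6⌋ = $34,090 → take DB $62,755. Book value $156,890.
Year 3: DB = ⌊$156,890 × 200%/7⌋ = $44,825; SL = ⌊$141,790/5⌋ = $28,358 → take DB $44,825. Book value $112,065.
Year 4: DB = ⌊$112,065 × 200%/7⌋ = $32,018; SL = ⌊$96,965/4⌋ = $24,241 → take DB $32,018. Book value $80,047.
Year 5: DB = ⌊$80,047 × 200%/7⌋ = $22,870; SL = ⌊$64,947/3⌋ = $21,649 → take DB $22,870. Book value $57,177.
Year 6: DB = ⌊$57,177 × 200%/7⌋ = $16,336; SL = ⌊$42,077/2⌋ = $21,038 → take SL $21,038. Book value $36,139.
Year 7 (final): $36,139 − $15,100 = $21,039. Book value $15,100.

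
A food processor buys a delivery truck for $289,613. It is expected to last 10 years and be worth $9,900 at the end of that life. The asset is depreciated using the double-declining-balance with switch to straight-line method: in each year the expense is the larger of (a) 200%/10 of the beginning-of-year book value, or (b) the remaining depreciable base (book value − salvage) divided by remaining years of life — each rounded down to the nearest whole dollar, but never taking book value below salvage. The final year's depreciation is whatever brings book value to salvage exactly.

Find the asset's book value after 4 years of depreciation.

$118,627

Depreciable base = $289,613 − $9,900 = $279,713.
Year 1: DB = ⌊$289,613 × 200%/10⌋ = $57,922; SL = ⌊$279,713/10⌋ = $27,971 → take DB $57,922. Book value $231,691.
Year 2: DB = ⌊$231,691 × 200%/10⌋ = $46,338; SL = ⌊$221,791/9⌋ = $24,643 → take DB $46,338. Book value $185,353.
Year 3: DB = ⌊$185,353 × 200%/10⌋ = $37,070; SL = ⌊$175,453/8⌋ = $21,931 → take DB $37,070. Book value $148,283.
Year 4: DB = ⌊$148,283 × 200%/10⌋ = $29,656; SL = ⌊$138,383/7⌋ = $19,769 → take DB $29,656. Book value $118,627.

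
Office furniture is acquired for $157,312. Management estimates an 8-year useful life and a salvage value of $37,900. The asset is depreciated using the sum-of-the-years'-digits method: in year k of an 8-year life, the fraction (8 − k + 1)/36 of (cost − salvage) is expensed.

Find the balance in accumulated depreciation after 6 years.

$109,461

Depreciable base = $157,312 − $37,900 = $119,412.
Sum of the years' digits = 8+7+6+5+4+3+2+1 = 36.
Year 1: $119,412 × 8/36 = $26,536. Book value $130,776.
Year 2: $119,412 × 7/36 = $23,219. Book value $107,557.
Year 3: $119,412 × 6/36 = $19,902. Book value $87,655.
Year 4: $119,412 × 5/36 = $16,585. Book value $71,070.
Year 5: $119,412 × 4/36 = $13,268. Book value $57,802.
Year 6: $119,412 × 3/36 = $9,951. Book value $47,851.
Accumulated through year 6 = $157,312 − $47,851 = $109,461.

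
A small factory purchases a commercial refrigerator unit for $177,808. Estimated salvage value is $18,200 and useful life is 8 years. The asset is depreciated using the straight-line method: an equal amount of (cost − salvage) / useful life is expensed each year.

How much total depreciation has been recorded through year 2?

Depreciable base = $177,808 − $18,200 = $159,608.
Annual expense = $159,608 / 8 = $19,951.
End of year 1: book value $157,857.
End of year 2: book value $137,906.
Accumulated through year 2 = $177,808 − $137,906 = $39,902.

$39,902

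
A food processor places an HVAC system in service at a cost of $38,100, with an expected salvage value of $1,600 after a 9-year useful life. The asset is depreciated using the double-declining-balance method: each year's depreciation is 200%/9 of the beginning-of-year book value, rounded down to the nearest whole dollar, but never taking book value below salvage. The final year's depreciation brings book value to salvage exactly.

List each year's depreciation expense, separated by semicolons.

$8,466; $6,585; $5,122; $3,983; $3,098; $2,410; $1,874; $1,458; $3,504

Depreciable base = $38,100 − $1,600 = $36,500.
Year 1: ⌊$38,100 × 200%/9⌋ = $8,466. Book value $29,634.
Year 2: ⌊$29,634 × 200%/9⌋ = $6,585. Book value $23,049.
Year 3: ⌊$23,049 × 200%/9⌋ = $5,122. Book value $17,927.
Year 4: ⌊$17,927 × 200%/9⌋ = $3,983. Book value $13,944.
Year 5: ⌊$13,944 × 200%/9⌋ = $3,098. Book value $10,846.
Year 6: ⌊$10,846 × 200%/9⌋ = $2,410. Book value $8,436.
Year 7: ⌊$8,436 × 200%/9⌋ = $1,874. Book value $6,562.
Year 8: ⌊$6,562 × 200%/9⌋ = $1,458. Book value $5,104.
Year 9 (final): $5,104 − $1,600 = $3,504. Book value $1,600.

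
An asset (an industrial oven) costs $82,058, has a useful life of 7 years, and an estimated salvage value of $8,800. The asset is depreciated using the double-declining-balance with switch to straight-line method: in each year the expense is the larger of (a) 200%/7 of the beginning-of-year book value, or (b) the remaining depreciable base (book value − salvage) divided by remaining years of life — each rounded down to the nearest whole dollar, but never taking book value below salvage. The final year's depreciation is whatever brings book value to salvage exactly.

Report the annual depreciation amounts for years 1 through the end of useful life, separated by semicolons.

$23,445; $16,746; $11,962; $8,544; $6,103; $4,359; $2,099

Depreciable base = $82,058 − $8,800 = $73,258.
Year 1: DB = ⌊$82,058 × 200%/7⌋ = $23,445; SL = ⌊$73,258/7⌋ = $10,465 → take DB $23,445. Book value $58,613.
Year 2: DB = ⌊$58,613 × 200%/7⌋ = $16,746; SL = ⌊$49,813/6⌋ = $8,302 → take DB $16,746. Book value $41,867.
Year 3: DB = ⌊$41,867 × 200%/7⌋ = $11,962; SL = ⌊$33,067/5⌋ = $6,613 → take DB $11,962. Book value $29,905.
Year 4: DB = ⌊$29,905 × 200%/7⌋ = $8,544; SL = ⌊$21,105/4⌋ = $5,276 → take DB $8,544. Book value $21,361.
Year 5: DB = ⌊$21,361 × 200%/7⌋ = $6,103; SL = ⌊$12,561/3⌋ = $4,187 → take DB $6,103. Book value $15,258.
Year 6: DB = ⌊$15,258 × 200%/7⌋ = $4,359; SL = ⌊$6,458/2⌋ = $3,229 → take DB $4,359. Book value $10,899.
Year 7 (final): $10,899 − $8,800 = $2,099. Book value $8,800.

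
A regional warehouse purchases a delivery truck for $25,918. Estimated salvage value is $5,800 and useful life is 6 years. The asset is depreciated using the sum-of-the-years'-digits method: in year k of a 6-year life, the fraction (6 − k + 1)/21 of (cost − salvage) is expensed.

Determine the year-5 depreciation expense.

$1,916

Depreciable base = $25,918 − $5,800 = $20,118.
Sum of the years' digits = 6+5+4+3+2+1 = 21.
Year 1: $20,118 × 6/21 = $5,748. Book value $20,170.
Year 2: $20,118 × 5/21 = $4,790. Book value $15,380.
Year 3: $20,118 × 4/21 = $3,832. Book value $11,548.
Year 4: $20,118 × 3/21 = $2,874. Book value $8,674.
Year 5: $20,118 × 2/21 = $1,916. Book value $6,758.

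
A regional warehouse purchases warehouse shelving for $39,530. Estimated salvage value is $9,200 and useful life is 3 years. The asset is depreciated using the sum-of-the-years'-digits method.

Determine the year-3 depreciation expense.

Depreciable base = $39,530 − $9,200 = $30,330.
Sum of the years' digits = 3+2+1 = 6.
Year 1: $30,330 × 3/6 = $15,165. Book value $24,365.
Year 2: $30,330 × 2/6 = $10,110. Book value $14,255.
Year 3: $30,330 × 1/6 = $5,055. Book value $9,200.

$5,055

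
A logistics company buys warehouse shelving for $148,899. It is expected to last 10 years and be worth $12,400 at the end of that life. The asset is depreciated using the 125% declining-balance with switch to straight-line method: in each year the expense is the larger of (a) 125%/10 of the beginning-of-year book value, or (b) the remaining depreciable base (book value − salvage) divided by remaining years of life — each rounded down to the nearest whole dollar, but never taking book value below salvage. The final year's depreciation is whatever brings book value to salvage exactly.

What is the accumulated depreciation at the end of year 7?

$99,062

Depreciable base = $148,899 − $12,400 = $136,499.
Year 1: DB = ⌊$148,899 × 125%/10⌋ = $18,612; SL = ⌊$136,499/10⌋ = $13,649 → take DB $18,612. Book value $130,287.
Year 2: DB = ⌊$130,287 × 125%/10⌋ = $16,285; SL = ⌊$117,887/9⌋ = $13,098 → take DB $16,285. Book value $114,002.
Year 3: DB = ⌊$114,002 × 125%/10⌋ = $14,250; SL = ⌊$101,602/8⌋ = $12,700 → take DB $14,250. Book value $99,752.
Year 4: DB = ⌊$99,752 × 125%/10⌋ = $12,469; SL = ⌊$87,352/7⌋ = $12,478 → take SL $12,478. Book value $87,274.
Year 5: DB = ⌊$87,274 × 125%/10⌋ = $10,909; SL = ⌊$74,874/6⌋ = $12,479 → take SL $12,479. Book value $74,795.
Year 6: DB = ⌊$74,795 × 125%/10⌋ = $9,349; SL = ⌊$62,395/5⌋ = $12,479 → take SL $12,479. Book value $62,316.
Year 7: DB = ⌊$62,316 × 125%/10⌋ = $7,789; SL = ⌊$49,916/4⌋ = $12,479 → take SL $12,479. Book value $49,837.
Accumulated through year 7 = $148,899 − $49,837 = $99,062.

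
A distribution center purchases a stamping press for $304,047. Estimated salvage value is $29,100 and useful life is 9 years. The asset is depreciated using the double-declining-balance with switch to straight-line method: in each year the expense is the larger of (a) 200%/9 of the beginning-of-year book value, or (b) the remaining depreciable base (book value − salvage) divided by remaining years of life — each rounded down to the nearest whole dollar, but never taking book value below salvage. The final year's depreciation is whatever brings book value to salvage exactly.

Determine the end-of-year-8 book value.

$40,719

Depreciable base = $304,047 − $29,100 = $274,947.
Year 1: DB = ⌊$304,047 × 200%/9⌋ = $67,566; SL = ⌊$274,947/9⌋ = $30,549 → take DB $67,566. Book value $236,481.
Year 2: DB = ⌊$236,481 × 200%/9⌋ = $52,551; SL = ⌊$207,381/8⌋ = $25,922 → take DB $52,551. Book value $183,930.
Year 3: DB = ⌊$183,930 × 200%/9⌋ = $40,873; SL = ⌊$154,830/7⌋ = $22,118 → take DB $40,873. Book value $143,057.
Year 4: DB = ⌊$143,057 × 200%/9⌋ = $31,790; SL = ⌊$113,957/6⌋ = $18,992 → take DB $31,790. Book value $111,267.
Year 5: DB = ⌊$111,267 × 200%/9⌋ = $24,726; SL = ⌊$82,167/5⌋ = $16,433 → take DB $24,726. Book value $86,541.
Year 6: DB = ⌊$86,541 × 200%/9⌋ = $19,231; SL = ⌊$57,441/4⌋ = $14,360 → take DB $19,231. Book value $67,310.
Year 7: DB = ⌊$67,310 × 200%/9⌋ = $14,957; SL = ⌊$38,210/3⌋ = $12,736 → take DB $14,957. Book value $52,353.
Year 8: DB = ⌊$52,353 × 200%/9⌋ = $11,634; SL = ⌊$23,253/2⌋ = $11,626 → take DB $11,634. Book value $40,719.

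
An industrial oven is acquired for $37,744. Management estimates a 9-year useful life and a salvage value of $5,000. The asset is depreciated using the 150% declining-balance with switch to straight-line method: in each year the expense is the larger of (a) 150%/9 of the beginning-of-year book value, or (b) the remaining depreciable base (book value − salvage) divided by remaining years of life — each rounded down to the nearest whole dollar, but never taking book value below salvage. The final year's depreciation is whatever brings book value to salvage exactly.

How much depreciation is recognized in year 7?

$2,542

Depreciable base = $37,744 − $5,000 = $32,744.
Year 1: DB = ⌊$37,744 × 150%/9⌋ = $6,290; SL = ⌊$32,744/9⌋ = $3,638 → take DB $6,290. Book value $31,454.
Year 2: DB = ⌊$31,454 × 150%/9⌋ = $5,242; SL = ⌊$26,454/8⌋ = $3,306 → take DB $5,242. Book value $26,212.
Year 3: DB = ⌊$26,212 × 150%/9⌋ = $4,368; SL = ⌊$21,212/7⌋ = $3,030 → take DB $4,368. Book value $21,844.
Year 4: DB = ⌊$21,844 × 150%/9⌋ = $3,640; SL = ⌊$16,844/6⌋ = $2,807 → take DB $3,640. Book value $18,204.
Year 5: DB = ⌊$18,204 × 150%/9⌋ = $3,034; SL = ⌊$13,204/5⌋ = $2,640 → take DB $3,034. Book value $15,170.
Year 6: DB = ⌊$15,170 × 150%/9⌋ = $2,528; SL = ⌊$10,170/4⌋ = $2,542 → take SL $2,542. Book value $12,628.
Year 7: DB = ⌊$12,628 × 150%/9⌋ = $2,104; SL = ⌊$7,628/3⌋ = $2,542 → take SL $2,542. Book value $10,086.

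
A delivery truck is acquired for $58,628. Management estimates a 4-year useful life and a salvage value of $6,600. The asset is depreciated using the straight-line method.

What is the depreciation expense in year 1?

$13,007

Depreciable base = $58,628 − $6,600 = $52,028.
Annual expense = $52,028 / 4 = $13,007.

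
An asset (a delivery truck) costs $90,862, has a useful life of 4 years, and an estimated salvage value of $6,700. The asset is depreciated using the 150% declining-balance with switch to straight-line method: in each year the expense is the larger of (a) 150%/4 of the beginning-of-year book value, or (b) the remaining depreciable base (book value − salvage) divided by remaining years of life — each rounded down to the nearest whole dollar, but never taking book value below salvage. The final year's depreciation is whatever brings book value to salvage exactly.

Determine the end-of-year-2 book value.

$35,494

Depreciable base = $90,862 − $6,700 = $84,162.
Year 1: DB = ⌊$90,862 × 150%/4⌋ = $34,073; SL = ⌊$84,162/4⌋ = $21,040 → take DB $34,073. Book value $56,789.
Year 2: DB = ⌊$56,789 × 150%/4⌋ = $21,295; SL = ⌊$50,089/3⌋ = $16,696 → take DB $21,295. Book value $35,494.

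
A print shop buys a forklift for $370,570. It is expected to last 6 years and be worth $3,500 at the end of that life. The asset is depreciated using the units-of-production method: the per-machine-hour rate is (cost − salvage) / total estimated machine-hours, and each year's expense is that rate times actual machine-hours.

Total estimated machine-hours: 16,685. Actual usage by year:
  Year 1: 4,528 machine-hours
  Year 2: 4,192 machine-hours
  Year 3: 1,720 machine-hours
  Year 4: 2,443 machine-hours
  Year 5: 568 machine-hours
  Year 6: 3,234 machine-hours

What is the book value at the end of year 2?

$178,730

Depreciable base = $370,570 − $3,500 = $367,070.
Rate = $367,070 / 16,685 machine-hours = $22 per machine-hour.
Year 1: 4,528 × $22 = $99,616. Book value $270,954.
Year 2: 4,192 × $22 = $92,224. Book value $178,730.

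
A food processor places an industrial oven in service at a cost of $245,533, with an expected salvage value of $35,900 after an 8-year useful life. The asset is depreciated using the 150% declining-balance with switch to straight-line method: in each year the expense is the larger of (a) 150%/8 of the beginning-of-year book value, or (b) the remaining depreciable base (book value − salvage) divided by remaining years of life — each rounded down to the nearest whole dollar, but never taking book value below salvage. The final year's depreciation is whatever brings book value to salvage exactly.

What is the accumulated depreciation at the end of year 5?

$158,590

Depreciable base = $245,533 − $35,900 = $209,633.
Year 1: DB = ⌊$245,533 × 150%/8⌋ = $46,037; SL = ⌊$209,633/8⌋ = $26,204 → take DB $46,037. Book value $199,496.
Year 2: DB = ⌊$199,496 × 150%/8⌋ = $37,405; SL = ⌊$163,596/7⌋ = $23,370 → take DB $37,405. Book value $162,091.
Year 3: DB = ⌊$162,091 × 150%/8⌋ = $30,392; SL = ⌊$126,191/6⌋ = $21,031 → take DB $30,392. Book value $131,699.
Year 4: DB = ⌊$131,699 × 150%/8⌋ = $24,693; SL = ⌊$95,799/5⌋ = $19,159 → take DB $24,693. Book value $107,006.
Year 5: DB = ⌊$107,006 × 150%/8⌋ = $20,063; SL = ⌊$71,106/4⌋ = $17,776 → take DB $20,063. Book value $86,943.
Accumulated through year 5 = $245,533 − $86,943 = $158,590.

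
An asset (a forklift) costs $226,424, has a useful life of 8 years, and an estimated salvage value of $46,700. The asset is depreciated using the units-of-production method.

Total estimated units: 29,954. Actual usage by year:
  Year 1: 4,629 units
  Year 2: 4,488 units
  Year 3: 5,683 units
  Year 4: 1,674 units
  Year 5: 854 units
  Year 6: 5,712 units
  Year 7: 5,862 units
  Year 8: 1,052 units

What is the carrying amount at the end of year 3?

Depreciable base = $226,424 − $46,700 = $179,724.
Rate = $179,724 / 29,954 units = $6 per unit.
Year 1: 4,629 × $6 = $27,774. Book value $198,650.
Year 2: 4,488 × $6 = $26,928. Book value $171,722.
Year 3: 5,683 × $6 = $34,098. Book value $137,624.

$137,624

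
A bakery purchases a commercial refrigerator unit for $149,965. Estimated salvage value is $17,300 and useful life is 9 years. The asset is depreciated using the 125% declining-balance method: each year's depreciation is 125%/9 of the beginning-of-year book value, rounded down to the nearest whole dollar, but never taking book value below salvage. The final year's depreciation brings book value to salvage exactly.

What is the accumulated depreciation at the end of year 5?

Depreciable base = $149,965 − $17,300 = $132,665.
Year 1: ⌊$149,965 × 125%/9⌋ = $20,828. Book value $129,137.
Year 2: ⌊$129,137 × 125%/9⌋ = $17,935. Book value $111,202.
Year 3: ⌊$111,202 × 125%/9⌋ = $15,444. Book value $95,758.
Year 4: ⌊$95,758 × 125%/9⌋ = $13,299. Book value $82,459.
Year 5: ⌊$82,459 × 125%/9⌋ = $11,452. Book value $71,007.
Accumulated through year 5 = $149,965 − $71,007 = $78,958.

$78,958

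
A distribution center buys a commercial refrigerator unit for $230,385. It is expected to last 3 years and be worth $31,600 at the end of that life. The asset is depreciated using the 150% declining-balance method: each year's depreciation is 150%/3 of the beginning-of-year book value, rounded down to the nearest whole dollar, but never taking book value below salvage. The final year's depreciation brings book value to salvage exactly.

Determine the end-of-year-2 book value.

$57,597

Depreciable base = $230,385 − $31,600 = $198,785.
Year 1: ⌊$230,385 × 150%/3⌋ = $115,192. Book value $115,193.
Year 2: ⌊$115,193 × 150%/3⌋ = $57,596. Book value $57,597.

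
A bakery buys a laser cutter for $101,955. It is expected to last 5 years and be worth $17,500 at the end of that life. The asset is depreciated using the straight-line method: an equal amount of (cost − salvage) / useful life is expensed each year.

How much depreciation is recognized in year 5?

Depreciable base = $101,955 − $17,500 = $84,455.
Annual expense = $84,455 / 5 = $16,891.

$16,891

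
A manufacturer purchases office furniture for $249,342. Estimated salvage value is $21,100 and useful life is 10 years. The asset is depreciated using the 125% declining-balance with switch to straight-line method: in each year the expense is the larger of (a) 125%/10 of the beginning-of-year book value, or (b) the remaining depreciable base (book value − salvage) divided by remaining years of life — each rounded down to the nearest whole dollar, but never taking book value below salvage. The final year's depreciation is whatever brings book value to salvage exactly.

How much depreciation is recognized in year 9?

$20,844

Depreciable base = $249,342 − $21,100 = $228,242.
Year 1: DB = ⌊$249,342 × 125%/10⌋ = $31,167; SL = ⌊$228,242/10⌋ = $22,824 → take DB $31,167. Book value $218,175.
Year 2: DB = ⌊$218,175 × 125%/10⌋ = $27,271; SL = ⌊$197,075/9⌋ = $21,897 → take DB $27,271. Book value $190,904.
Year 3: DB = ⌊$190,904 × 125%/10⌋ = $23,863; SL = ⌊$169,804/8⌋ = $21,225 → take DB $23,863. Book value $167,041.
Year 4: DB = ⌊$167,041 × 125%/10⌋ = $20,880; SL = ⌊$145,941/7⌋ = $20,848 → take DB $20,880. Book value $146,161.
Year 5: DB = ⌊$146,161 × 125%/10⌋ = $18,270; SL = ⌊$125,061/6⌋ = $20,843 → take SL $20,843. Book value $125,318.
Year 6: DB = ⌊$125,318 × 125%/10⌋ = $15,664; SL = ⌊$104,218/5⌋ = $20,843 → take SL $20,843. Book value $104,475.
Year 7: DB = ⌊$104,475 × 125%/10⌋ = $13,059; SL = ⌊$83,375/4⌋ = $20,843 → take SL $20,843. Book value $83,632.
Year 8: DB = ⌊$83,632 × 125%/10⌋ = $10,454; SL = ⌊$62,532/3⌋ = $20,844 → take SL $20,844. Book value $62,788.
Year 9: DB = ⌊$62,788 × 125%/10⌋ = $7,848; SL = ⌊$41,688/2⌋ = $20,844 → take SL $20,844. Book value $41,944.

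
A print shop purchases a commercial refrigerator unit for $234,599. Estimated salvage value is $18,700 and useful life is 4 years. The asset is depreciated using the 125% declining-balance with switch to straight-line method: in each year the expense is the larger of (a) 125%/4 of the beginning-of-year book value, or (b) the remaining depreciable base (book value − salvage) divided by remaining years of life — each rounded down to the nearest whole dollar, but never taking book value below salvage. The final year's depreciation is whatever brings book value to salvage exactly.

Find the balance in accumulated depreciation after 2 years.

$123,714

Depreciable base = $234,599 − $18,700 = $215,899.
Year 1: DB = ⌊$234,599 × 125%/4⌋ = $73,312; SL = ⌊$215,899/4⌋ = $53,974 → take DB $73,312. Book value $161,287.
Year 2: DB = ⌊$161,287 × 125%/4⌋ = $50,402; SL = ⌊$142,587/3⌋ = $47,529 → take DB $50,402. Book value $110,885.
Accumulated through year 2 = $234,599 − $110,885 = $123,714.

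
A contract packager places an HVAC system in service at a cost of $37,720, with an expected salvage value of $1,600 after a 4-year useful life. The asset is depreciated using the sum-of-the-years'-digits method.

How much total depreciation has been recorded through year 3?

Depreciable base = $37,720 − $1,600 = $36,120.
Sum of the years' digits = 4+3+2+1 = 10.
Year 1: $36,120 × 4/10 = $14,448. Book value $23,272.
Year 2: $36,120 × 3/10 = $10,836. Book value $12,436.
Year 3: $36,120 × 2/10 = $7,224. Book value $5,212.
Accumulated through year 3 = $37,720 − $5,212 = $32,508.

$32,508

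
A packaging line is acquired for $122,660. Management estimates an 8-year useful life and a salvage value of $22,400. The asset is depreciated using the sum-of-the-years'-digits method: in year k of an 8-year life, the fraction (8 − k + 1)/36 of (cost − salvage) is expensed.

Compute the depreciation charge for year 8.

$2,785

Depreciable base = $122,660 − $22,400 = $100,260.
Sum of the years' digits = 8+7+6+5+4+3+2+1 = 36.
Year 1: $100,260 × 8/36 = $22,280. Book value $100,380.
Year 2: $100,260 × 7/36 = $19,495. Book value $80,885.
Year 3: $100,260 × 6/36 = $16,710. Book value $64,175.
Year 4: $100,260 × 5/36 = $13,925. Book value $50,250.
Year 5: $100,260 × 4/36 = $11,140. Book value $39,110.
Year 6: $100,260 × 3/36 = $8,355. Book value $30,755.
Year 7: $100,260 × 2/36 = $5,570. Book value $25,185.
Year 8: $100,260 × 1/36 = $2,785. Book value $22,400.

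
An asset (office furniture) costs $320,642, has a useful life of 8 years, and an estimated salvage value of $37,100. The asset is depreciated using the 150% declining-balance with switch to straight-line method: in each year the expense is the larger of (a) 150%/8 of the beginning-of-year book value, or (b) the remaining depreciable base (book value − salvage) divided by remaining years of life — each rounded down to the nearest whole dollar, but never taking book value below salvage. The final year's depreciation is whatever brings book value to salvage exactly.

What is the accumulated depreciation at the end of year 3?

Depreciable base = $320,642 − $37,100 = $283,542.
Year 1: DB = ⌊$320,642 × 150%/8⌋ = $60,120; SL = ⌊$283,542/8⌋ = $35,442 → take DB $60,120. Book value $260,522.
Year 2: DB = ⌊$260,522 × 150%/8⌋ = $48,847; SL = ⌊$223,422/7⌋ = $31,917 → take DB $48,847. Book value $211,675.
Year 3: DB = ⌊$211,675 × 150%/8⌋ = $39,689; SL = ⌊$174,575/6⌋ = $29,095 → take DB $39,689. Book value $171,986.
Accumulated through year 3 = $320,642 − $171,986 = $148,656.

$148,656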